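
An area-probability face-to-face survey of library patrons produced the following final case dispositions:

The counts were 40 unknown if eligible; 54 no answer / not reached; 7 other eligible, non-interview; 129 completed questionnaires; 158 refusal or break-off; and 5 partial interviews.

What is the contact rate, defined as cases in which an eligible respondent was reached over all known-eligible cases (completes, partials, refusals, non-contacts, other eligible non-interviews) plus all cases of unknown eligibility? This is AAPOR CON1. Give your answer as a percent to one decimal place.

76.1%

Top → 129 + 5 + 158 + 7 = 299
Base → 129 + 5 + 158 + 54 + 7 + 40 = 393
CON1 = 299 / 393 = 0.7608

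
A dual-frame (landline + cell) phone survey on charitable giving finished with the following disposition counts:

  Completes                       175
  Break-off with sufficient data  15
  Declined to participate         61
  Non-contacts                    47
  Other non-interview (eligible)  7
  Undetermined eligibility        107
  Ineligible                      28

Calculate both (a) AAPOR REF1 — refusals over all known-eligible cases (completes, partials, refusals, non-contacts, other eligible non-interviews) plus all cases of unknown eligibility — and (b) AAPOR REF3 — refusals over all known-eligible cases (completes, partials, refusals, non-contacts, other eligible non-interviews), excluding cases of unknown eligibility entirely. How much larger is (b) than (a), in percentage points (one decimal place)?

5.2

Top = 61
Base = 175 + 15 + 61 + 47 + 7 + 107 = 412
REF1 = 61 / 412 = 0.1481
Base = 175 + 15 + 61 + 47 + 7 = 305
REF3 = 61 / 305 = 0.2000
Difference = 20.00 − 14.81 = 5.19 percentage points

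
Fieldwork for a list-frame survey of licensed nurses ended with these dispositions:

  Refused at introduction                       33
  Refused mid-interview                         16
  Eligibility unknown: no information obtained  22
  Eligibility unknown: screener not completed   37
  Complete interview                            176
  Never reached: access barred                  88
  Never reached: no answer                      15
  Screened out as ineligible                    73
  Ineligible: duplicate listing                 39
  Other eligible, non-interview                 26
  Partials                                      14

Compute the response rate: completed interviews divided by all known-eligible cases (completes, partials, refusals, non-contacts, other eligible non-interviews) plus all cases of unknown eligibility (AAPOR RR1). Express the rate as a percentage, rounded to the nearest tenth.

Declined to participate = 33 + 16 = 49
Non-contacts = 15 + 88 = 103
Unknown eligibility = 37 + 22 = 59
Screened out, ineligible = 73 + 39 = 112
Top: 176
Denominator: 176 + 14 + 49 + 103 + 26 + 59 = 427
RR1 = 176 / 427 = 0.4122

41.2%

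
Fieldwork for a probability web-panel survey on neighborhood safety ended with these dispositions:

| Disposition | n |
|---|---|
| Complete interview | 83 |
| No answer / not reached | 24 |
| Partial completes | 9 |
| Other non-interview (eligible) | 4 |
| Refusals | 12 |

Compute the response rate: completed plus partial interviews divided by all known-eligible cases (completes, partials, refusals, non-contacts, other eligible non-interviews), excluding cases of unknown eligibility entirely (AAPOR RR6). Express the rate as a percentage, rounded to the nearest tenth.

Num: 83 + 9 = 92
Base: 83 + 9 + 12 + 24 + 4 = 132
RR6 = 92 / 132 = 0.6970

69.7%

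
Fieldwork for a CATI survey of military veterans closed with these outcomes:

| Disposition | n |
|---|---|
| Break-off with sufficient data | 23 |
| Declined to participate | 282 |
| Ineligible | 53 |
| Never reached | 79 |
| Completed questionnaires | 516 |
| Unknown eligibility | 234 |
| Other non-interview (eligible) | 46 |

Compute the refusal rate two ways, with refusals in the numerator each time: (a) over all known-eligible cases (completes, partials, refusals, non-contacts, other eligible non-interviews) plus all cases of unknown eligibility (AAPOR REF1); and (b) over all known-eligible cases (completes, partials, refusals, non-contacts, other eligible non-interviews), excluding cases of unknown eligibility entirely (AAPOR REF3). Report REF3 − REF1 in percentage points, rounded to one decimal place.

5.9

Numerator → 282
Denominator → 516 + 23 + 282 + 79 + 46 + 234 = 1180
REF1 = 282 / 1180 = 0.2390
Denominator → 516 + 23 + 282 + 79 + 46 = 946
REF3 = 282 / 946 = 0.2981
Difference = 29.81 − 23.90 = 5.91 percentage points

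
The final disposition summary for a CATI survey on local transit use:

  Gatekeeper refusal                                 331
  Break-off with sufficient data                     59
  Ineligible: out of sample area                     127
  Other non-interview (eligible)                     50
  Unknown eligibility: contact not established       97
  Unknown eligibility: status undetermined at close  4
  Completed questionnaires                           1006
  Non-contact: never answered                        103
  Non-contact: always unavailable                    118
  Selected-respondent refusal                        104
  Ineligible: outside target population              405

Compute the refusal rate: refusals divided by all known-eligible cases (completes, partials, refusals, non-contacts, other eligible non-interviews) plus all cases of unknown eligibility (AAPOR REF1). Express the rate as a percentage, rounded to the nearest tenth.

Refusal or break-off = 331 + 104 = 435
No answer / not reached = 103 + 118 = 221
Undetermined eligibility = 97 + 4 = 101
Screened out, ineligible = 405 + 127 = 532
Top → 435
Base → 1006 + 59 + 435 + 221 + 50 + 101 = 1872
REF1 = 435 / 1872 = 0.2324

23.2%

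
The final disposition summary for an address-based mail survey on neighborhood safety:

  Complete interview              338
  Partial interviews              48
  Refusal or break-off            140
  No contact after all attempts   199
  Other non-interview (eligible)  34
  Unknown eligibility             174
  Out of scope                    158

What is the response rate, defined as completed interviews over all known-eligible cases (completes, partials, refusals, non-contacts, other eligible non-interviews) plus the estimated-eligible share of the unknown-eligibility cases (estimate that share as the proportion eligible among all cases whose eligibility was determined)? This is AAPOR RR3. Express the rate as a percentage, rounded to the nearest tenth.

37.4%

Num = 338
Known eligible = 338 + 48 + 140 + 199 + 34 = 759
e = 759 / (759 + 158) = 759 / 917 = 0.8277
Eligible share of unknowns = 0.8277 × 174 = 144.02
Base = 759 + 144.02 = 903.02
RR3 = 338 / 903.02 = 0.3743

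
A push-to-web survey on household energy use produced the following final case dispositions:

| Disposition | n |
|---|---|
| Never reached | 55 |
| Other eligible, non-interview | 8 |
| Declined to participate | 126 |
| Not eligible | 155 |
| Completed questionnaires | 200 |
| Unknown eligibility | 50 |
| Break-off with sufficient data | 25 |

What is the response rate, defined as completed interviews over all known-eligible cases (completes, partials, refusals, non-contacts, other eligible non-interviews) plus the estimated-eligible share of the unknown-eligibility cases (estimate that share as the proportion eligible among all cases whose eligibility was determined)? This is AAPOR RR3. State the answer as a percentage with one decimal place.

Numerator = 200
Eligible (known) = 200 + 25 + 126 + 55 + 8 = 414
e = 414 / (414 + 155) = 414 / 569 = 0.7276
e × U = 0.7276 × 50 = 36.38
Denom = 414 + 36.38 = 450.38
RR3 = 200 / 450.38 = 0.4441

44.4%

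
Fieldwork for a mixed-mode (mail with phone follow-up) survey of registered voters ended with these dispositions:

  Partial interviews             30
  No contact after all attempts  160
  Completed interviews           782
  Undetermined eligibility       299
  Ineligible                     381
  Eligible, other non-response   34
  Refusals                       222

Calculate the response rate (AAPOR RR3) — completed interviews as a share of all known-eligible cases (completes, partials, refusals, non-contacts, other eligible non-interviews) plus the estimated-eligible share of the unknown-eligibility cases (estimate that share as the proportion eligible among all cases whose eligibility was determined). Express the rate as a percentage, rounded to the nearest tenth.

53.7%

Numerator = 782
Determined eligible = 782 + 30 + 222 + 160 + 34 = 1228
e = 1228 / (1228 + 381) = 1228 / 1609 = 0.7632
e × U = 0.7632 × 299 = 228.20
Denominator = 1228 + 228.20 = 1456.20
RR3 = 782 / 1456.20 = 0.5370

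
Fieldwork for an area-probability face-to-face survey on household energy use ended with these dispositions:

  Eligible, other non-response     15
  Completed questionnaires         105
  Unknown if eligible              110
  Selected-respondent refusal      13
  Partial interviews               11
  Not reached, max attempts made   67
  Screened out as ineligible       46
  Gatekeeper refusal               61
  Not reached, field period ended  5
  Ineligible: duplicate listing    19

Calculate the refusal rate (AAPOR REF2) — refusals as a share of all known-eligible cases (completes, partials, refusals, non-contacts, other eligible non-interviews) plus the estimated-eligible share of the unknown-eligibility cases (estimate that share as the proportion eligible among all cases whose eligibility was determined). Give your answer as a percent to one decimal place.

20.2%

Refusals = 61 + 13 = 74
Never reached = 5 + 67 = 72
Out of scope = 46 + 19 = 65
Top: 74
Known eligible: 105 + 11 + 74 + 72 + 15 = 277
e = 277 / (277 + 65) = 277 / 342 = 0.8099
Eligible share of unknowns: 0.8099 × 110 = 89.09
Base: 277 + 89.09 = 366.09
REF2 = 74 / 366.09 = 0.2021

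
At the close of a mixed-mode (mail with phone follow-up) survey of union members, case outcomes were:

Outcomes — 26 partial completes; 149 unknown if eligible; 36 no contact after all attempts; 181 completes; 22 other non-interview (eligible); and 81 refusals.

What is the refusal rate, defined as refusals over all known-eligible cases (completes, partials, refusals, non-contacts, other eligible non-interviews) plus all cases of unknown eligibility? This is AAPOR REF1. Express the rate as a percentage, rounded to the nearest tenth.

Num = 81
Denominator = 181 + 26 + 81 + 36 + 22 + 149 = 495
REF1 = 81 / 495 = 0.1636

16.4%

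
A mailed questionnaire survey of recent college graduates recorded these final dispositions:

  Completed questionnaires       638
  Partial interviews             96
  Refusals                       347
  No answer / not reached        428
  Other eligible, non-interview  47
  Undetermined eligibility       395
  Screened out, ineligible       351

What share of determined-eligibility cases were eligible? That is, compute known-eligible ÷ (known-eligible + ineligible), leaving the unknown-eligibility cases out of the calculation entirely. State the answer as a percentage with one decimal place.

Eligible (known) = 638 + 96 + 347 + 428 + 47 = 1556
e = 1556 / (1556 + 351) = 1556 / 1907 = 0.8159

81.6%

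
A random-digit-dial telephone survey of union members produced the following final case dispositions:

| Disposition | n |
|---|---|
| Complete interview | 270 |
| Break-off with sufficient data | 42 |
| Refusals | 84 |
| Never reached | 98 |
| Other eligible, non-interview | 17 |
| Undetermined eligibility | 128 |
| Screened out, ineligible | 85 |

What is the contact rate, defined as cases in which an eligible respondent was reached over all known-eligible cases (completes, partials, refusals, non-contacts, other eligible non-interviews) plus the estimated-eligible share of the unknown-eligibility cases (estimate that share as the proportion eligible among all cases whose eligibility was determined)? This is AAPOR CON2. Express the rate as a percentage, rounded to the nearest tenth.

66.5%

Num → 270 + 42 + 84 + 17 = 413
Determined eligible → 270 + 42 + 84 + 98 + 17 = 511
e = 511 / (511 + 85) = 511 / 596 = 0.8574
e × U → 0.8574 × 128 = 109.75
Denominator → 511 + 109.75 = 620.75
CON2 = 413 / 620.75 = 0.6653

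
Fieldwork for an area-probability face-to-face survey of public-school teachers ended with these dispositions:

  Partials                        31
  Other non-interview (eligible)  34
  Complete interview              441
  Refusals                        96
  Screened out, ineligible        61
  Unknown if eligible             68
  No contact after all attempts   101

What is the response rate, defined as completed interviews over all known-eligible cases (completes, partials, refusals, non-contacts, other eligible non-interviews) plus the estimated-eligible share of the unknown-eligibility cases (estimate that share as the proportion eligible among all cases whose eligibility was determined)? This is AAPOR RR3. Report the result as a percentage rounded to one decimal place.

57.6%

Num: 441
Eligible (known): 441 + 31 + 96 + 101 + 34 = 703
e = 703 / (703 + 61) = 703 / 764 = 0.9202
e × U: 0.9202 × 68 = 62.57
Denominator: 703 + 62.57 = 765.57
RR3 = 441 / 765.57 = 0.5760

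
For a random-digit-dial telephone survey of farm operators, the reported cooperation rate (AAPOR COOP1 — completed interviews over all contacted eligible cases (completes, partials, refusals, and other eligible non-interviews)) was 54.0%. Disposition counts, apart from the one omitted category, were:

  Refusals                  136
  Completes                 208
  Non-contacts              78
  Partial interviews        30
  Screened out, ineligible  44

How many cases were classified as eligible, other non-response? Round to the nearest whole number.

11

COOP1 = 208 / D = 0.540
D = 208 / 0.540 = 385.2
Rest of base = 374
eligible, other non-response = 385.2 − 374 ≈ 11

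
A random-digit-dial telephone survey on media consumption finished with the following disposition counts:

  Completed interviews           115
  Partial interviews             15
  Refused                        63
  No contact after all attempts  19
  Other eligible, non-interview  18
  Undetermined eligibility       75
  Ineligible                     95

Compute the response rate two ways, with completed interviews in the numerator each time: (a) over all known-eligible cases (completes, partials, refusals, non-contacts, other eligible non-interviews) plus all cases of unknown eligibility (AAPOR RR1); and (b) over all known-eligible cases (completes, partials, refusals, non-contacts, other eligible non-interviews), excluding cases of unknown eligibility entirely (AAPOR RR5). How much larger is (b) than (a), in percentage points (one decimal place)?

Numerator: 115
Denominator: 115 + 15 + 63 + 19 + 18 + 75 = 305
RR1 = 115 / 305 = 0.3770
Denominator: 115 + 15 + 63 + 19 + 18 = 230
RR5 = 115 / 230 = 0.5000
Difference = 50.00 − 37.70 = 12.30 percentage points

12.3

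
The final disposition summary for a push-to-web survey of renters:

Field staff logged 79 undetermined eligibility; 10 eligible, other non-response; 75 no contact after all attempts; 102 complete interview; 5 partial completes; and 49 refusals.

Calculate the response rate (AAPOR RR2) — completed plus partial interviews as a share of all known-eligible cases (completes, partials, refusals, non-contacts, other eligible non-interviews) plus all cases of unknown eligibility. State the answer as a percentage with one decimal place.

Num: 102 + 5 = 107
Denom: 102 + 5 + 49 + 75 + 10 + 79 = 320
RR2 = 107 / 320 = 0.3344

33.4%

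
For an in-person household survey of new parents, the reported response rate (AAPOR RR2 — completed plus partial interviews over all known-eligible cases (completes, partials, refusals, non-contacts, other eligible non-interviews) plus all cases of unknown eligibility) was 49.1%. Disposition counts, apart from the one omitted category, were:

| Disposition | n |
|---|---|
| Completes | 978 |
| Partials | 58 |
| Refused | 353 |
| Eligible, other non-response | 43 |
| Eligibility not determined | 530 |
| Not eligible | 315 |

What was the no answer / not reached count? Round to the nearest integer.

Num = 978 + 58 = 1036
RR2 = 1036 / D = 0.491
D = 1036 / 0.491 = 2110.0
Remaining denominator categories sum to 1962
no answer / not reached = 2110.0 − 1962 ≈ 148

148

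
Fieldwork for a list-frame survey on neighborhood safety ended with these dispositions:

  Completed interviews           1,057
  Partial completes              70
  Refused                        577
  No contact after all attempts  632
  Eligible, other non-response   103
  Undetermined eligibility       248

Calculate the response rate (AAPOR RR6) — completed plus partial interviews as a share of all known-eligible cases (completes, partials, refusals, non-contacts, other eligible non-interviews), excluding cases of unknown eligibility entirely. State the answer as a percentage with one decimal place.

46.2%

Numerator → 1057 + 70 = 1127
Denominator → 1057 + 70 + 577 + 632 + 103 = 2439
RR6 = 1127 / 2439 = 0.4621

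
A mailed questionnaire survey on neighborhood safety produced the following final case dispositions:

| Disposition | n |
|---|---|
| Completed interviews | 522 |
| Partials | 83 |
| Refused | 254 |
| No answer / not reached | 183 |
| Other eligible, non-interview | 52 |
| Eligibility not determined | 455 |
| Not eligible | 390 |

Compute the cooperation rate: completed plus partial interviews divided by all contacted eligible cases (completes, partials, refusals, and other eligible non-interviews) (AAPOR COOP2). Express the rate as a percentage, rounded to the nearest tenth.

66.4%

Top: 522 + 83 = 605
Denom: 522 + 83 + 254 + 52 = 911
COOP2 = 605 / 911 = 0.6641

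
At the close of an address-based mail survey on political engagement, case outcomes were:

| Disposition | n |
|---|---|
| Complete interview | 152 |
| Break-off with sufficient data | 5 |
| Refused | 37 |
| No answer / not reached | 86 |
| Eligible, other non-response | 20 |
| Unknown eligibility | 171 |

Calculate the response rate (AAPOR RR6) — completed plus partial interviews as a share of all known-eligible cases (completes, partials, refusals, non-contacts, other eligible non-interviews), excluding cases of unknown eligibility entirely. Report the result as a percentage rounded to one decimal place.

52.3%

Top: 152 + 5 = 157
Base: 152 + 5 + 37 + 86 + 20 = 300
RR6 = 157 / 300 = 0.5233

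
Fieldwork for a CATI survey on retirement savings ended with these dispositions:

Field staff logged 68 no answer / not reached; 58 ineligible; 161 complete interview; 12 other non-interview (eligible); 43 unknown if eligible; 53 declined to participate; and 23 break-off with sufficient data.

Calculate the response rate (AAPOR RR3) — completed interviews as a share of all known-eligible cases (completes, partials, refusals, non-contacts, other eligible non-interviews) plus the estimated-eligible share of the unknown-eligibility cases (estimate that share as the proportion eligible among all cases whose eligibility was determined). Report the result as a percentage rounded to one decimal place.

45.6%

Top → 161
Eligible (known) → 161 + 23 + 53 + 68 + 12 = 317
e = 317 / (317 + 58) = 317 / 375 = 0.8453
e × U → 0.8453 × 43 = 36.35
Denom → 317 + 36.35 = 353.35
RR3 = 161 / 353.35 = 0.4556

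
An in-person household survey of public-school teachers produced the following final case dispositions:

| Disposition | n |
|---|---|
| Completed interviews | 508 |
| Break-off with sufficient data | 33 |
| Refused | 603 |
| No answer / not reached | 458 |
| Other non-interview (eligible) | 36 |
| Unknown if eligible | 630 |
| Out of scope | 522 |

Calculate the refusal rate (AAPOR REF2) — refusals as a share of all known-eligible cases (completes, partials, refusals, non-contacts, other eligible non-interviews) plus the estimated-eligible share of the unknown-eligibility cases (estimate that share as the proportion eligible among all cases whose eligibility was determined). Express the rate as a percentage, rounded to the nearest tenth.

Numerator → 603
Eligible (known) → 508 + 33 + 603 + 458 + 36 = 1638
e = 1638 / (1638 + 522) = 1638 / 2160 = 0.7583
Estimated eligible among unknowns → 0.7583 × 630 = 477.73
Base → 1638 + 477.73 = 2115.73
REF2 = 603 / 2115.73 = 0.2850

28.5%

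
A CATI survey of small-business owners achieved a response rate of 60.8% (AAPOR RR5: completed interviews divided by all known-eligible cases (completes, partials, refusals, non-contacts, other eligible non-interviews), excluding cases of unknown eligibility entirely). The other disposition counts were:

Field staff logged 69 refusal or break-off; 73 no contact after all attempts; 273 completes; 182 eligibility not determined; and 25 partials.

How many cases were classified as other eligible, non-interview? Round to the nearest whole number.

9

RR5 = 273 / D = 0.608
D = 273 / 0.608 = 449.0
Remaining denominator categories sum to 440
other eligible, non-interview = 449.0 − 440 ≈ 9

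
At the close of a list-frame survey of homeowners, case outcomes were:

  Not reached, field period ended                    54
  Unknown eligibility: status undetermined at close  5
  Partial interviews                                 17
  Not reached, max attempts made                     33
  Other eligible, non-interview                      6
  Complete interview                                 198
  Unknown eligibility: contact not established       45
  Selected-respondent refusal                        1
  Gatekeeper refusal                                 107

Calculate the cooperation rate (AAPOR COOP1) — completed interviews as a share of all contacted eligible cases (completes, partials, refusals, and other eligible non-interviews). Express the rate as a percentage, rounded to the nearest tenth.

Refused = 107 + 1 = 108
Never reached = 54 + 33 = 87
Unknown if eligible = 45 + 5 = 50
Top: 198
Base: 198 + 17 + 108 + 6 = 329
COOP1 = 198 / 329 = 0.6018

60.2%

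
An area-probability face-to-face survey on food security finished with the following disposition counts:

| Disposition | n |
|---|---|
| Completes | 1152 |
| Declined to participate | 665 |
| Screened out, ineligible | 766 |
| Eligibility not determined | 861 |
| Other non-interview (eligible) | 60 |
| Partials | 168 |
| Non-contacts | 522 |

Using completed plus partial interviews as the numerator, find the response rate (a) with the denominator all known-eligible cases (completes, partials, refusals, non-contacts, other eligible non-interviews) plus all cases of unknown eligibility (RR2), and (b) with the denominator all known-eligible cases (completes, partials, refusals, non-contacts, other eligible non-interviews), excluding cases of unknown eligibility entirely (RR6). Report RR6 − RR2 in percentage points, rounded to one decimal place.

12.9

Top → 1152 + 168 = 1320
Base → 1152 + 168 + 665 + 522 + 60 + 861 = 3428
RR2 = 1320 / 3428 = 0.3851
Base → 1152 + 168 + 665 + 522 + 60 = 2567
RR6 = 1320 / 2567 = 0.5142
Difference = 51.42 − 38.51 = 12.91 percentage points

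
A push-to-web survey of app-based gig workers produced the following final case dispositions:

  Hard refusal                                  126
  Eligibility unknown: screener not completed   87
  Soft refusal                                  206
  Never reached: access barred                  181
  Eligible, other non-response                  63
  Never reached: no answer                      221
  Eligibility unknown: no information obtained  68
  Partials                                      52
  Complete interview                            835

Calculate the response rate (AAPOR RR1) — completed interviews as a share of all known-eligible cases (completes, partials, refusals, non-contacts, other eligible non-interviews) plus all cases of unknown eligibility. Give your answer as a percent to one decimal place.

45.4%

Refusal or break-off = 126 + 206 = 332
No contact after all attempts = 221 + 181 = 402
Eligibility not determined = 87 + 68 = 155
Num → 835
Denom → 835 + 52 + 332 + 402 + 63 + 155 = 1839
RR1 = 835 / 1839 = 0.4541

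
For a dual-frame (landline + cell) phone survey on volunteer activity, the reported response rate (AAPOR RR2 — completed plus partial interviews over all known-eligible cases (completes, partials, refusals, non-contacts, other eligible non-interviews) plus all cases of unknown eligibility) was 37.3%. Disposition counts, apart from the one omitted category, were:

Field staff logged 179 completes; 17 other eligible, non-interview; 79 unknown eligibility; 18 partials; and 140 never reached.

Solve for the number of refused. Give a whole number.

Numerator = 179 + 18 = 197
RR2 = 197 / D = 0.373
D = 197 / 0.373 = 528.2
Other denominator terms total 433
refused = 528.2 − 433 ≈ 95

95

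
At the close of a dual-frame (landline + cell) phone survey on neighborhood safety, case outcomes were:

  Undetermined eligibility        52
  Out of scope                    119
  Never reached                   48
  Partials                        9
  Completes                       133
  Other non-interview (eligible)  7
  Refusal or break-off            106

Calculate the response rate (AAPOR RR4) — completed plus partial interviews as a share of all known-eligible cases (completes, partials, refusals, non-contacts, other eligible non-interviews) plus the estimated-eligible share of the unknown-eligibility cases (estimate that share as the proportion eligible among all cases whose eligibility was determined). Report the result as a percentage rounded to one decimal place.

41.7%

Numerator: 133 + 9 = 142
Eligible (known): 133 + 9 + 106 + 48 + 7 = 303
e = 303 / (303 + 119) = 303 / 422 = 0.7180
Estimated eligible among unknowns: 0.7180 × 52 = 37.34
Base: 303 + 37.34 = 340.34
RR4 = 142 / 340.34 = 0.4172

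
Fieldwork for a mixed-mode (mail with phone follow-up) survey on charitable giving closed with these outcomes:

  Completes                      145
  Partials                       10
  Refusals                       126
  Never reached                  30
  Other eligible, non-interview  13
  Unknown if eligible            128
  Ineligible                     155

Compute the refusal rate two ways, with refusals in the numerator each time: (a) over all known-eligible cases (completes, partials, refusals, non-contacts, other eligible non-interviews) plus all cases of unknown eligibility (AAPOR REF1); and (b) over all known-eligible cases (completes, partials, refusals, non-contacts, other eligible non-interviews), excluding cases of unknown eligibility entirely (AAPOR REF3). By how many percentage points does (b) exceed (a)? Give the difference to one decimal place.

Num = 126
Denom = 145 + 10 + 126 + 30 + 13 + 128 = 452
REF1 = 126 / 452 = 0.2788
Denom = 145 + 10 + 126 + 30 + 13 = 324
REF3 = 126 / 324 = 0.3889
Difference = 38.89 − 27.88 = 11.01 percentage points

11.0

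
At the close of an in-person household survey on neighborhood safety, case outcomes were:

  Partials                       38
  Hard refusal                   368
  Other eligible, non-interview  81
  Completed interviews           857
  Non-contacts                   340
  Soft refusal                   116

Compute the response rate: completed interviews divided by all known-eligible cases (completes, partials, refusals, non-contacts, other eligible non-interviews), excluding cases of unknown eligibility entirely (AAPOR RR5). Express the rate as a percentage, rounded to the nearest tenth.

Declined to participate = 368 + 116 = 484
Top = 857
Denominator = 857 + 38 + 484 + 340 + 81 = 1800
RR5 = 857 / 1800 = 0.4761

47.6%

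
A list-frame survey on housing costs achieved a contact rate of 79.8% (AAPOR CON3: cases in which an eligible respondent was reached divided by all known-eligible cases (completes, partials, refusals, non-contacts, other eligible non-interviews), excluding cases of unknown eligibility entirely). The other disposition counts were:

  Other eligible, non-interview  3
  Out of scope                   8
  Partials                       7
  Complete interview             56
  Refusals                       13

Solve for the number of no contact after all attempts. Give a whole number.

20

Top: 56 + 7 + 13 + 3 = 79
CON3 = 79 / D = 0.798
D = 79 / 0.798 = 99.0
Other denominator terms total 79
no contact after all attempts = 99.0 − 79 ≈ 20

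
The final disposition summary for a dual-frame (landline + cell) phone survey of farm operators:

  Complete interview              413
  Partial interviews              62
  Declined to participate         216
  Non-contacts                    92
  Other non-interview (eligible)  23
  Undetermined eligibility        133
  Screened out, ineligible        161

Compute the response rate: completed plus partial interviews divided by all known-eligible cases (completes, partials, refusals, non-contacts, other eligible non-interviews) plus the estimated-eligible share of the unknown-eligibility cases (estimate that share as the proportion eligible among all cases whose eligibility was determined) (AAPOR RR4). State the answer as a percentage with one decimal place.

Num: 413 + 62 = 475
Eligible (known): 413 + 62 + 216 + 92 + 23 = 806
e = 806 / (806 + 161) = 806 / 967 = 0.8335
e × U: 0.8335 × 133 = 110.86
Denominator: 806 + 110.86 = 916.86
RR4 = 475 / 916.86 = 0.5181

51.8%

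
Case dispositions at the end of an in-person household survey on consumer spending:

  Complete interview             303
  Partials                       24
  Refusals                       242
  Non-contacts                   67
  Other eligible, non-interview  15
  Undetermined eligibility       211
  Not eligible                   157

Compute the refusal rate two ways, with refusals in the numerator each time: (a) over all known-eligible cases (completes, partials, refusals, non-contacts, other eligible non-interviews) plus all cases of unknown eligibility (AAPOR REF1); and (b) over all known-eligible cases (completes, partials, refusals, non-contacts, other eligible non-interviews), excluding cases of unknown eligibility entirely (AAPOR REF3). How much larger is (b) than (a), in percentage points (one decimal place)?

9.1

Numerator: 242
Base: 303 + 24 + 242 + 67 + 15 + 211 = 862
REF1 = 242 / 862 = 0.2807
Base: 303 + 24 + 242 + 67 + 15 = 651
REF3 = 242 / 651 = 0.3717
Difference = 37.17 − 28.07 = 9.10 percentage points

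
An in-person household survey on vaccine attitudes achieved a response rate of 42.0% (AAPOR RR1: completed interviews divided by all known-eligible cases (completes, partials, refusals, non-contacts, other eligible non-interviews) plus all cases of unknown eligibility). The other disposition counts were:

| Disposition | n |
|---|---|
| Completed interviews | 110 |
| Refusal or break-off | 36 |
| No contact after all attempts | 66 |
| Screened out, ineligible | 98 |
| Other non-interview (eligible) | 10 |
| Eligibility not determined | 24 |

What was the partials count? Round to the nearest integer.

RR1 = 110 / D = 0.420
D = 110 / 0.420 = 261.9
Rest of base = 246
partials = 261.9 − 246 ≈ 16

16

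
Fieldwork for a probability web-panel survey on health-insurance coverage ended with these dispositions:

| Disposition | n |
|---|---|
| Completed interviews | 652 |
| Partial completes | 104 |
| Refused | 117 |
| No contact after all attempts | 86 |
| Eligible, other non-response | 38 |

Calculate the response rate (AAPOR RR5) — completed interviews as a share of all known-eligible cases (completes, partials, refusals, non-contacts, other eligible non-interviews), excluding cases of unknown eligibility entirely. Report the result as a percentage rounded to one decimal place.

Numerator = 652
Base = 652 + 104 + 117 + 86 + 38 = 997
RR5 = 652 / 997 = 0.6540

65.4%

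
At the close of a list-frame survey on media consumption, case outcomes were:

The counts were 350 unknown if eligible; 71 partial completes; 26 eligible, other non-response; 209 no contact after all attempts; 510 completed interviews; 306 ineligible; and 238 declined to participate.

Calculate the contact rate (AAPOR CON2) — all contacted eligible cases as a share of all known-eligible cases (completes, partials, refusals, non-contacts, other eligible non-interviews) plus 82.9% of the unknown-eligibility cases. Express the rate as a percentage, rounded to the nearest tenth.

Top = 510 + 71 + 238 + 26 = 845
Eligible (known) = 510 + 71 + 238 + 209 + 26 = 1054
Eligible share of unknowns = 0.8290 × 350 = 290.15
Denom = 1054 + 290.15 = 1344.15
CON2 = 845 / 1344.15 = 0.6287

62.9%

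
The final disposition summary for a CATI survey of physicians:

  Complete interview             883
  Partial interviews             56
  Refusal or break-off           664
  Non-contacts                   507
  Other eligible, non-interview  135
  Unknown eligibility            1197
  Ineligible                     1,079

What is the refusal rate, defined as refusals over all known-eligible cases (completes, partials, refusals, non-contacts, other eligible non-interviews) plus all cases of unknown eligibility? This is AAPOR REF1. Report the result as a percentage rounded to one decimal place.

Num → 664
Denom → 883 + 56 + 664 + 507 + 135 + 1197 = 3442
REF1 = 664 / 3442 = 0.1929

19.3%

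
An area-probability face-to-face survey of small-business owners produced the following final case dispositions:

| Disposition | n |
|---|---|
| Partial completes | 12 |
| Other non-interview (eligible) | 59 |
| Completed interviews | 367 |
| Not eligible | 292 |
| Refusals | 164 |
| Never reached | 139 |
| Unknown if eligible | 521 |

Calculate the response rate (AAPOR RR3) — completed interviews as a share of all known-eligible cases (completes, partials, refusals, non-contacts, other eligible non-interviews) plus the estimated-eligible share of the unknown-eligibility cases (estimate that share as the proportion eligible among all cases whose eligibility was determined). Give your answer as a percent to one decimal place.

Num: 367
Known eligible: 367 + 12 + 164 + 139 + 59 = 741
e = 741 / (741 + 292) = 741 / 1033 = 0.7173
Eligible share of unknowns: 0.7173 × 521 = 373.71
Denom: 741 + 373.71 = 1114.71
RR3 = 367 / 1114.71 = 0.3292

32.9%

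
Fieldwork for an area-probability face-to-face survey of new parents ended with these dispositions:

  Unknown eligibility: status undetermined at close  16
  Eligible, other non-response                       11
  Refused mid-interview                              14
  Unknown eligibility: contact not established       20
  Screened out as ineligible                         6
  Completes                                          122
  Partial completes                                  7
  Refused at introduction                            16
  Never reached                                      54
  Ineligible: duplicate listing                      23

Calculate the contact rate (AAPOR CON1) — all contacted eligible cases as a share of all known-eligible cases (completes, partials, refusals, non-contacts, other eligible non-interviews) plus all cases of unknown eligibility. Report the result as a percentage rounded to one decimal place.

65.4%

Declined to participate = 16 + 14 = 30
Eligibility not determined = 20 + 16 = 36
Out of scope = 6 + 23 = 29
Num = 122 + 7 + 30 + 11 = 170
Denominator = 122 + 7 + 30 + 54 + 11 + 36 = 260
CON1 = 170 / 260 = 0.6538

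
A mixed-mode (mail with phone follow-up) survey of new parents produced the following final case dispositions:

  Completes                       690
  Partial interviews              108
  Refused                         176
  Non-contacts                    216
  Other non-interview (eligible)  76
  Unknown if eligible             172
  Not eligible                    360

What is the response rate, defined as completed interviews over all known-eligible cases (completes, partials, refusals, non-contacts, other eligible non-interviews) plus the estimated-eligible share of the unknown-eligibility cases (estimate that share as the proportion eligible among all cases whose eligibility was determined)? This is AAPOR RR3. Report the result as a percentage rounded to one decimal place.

49.3%

Numerator: 690
Known eligible: 690 + 108 + 176 + 216 + 76 = 1266
e = 1266 / (1266 + 360) = 1266 / 1626 = 0.7786
e × U: 0.7786 × 172 = 133.92
Denom: 1266 + 133.92 = 1399.92
RR3 = 690 / 1399.92 = 0.4929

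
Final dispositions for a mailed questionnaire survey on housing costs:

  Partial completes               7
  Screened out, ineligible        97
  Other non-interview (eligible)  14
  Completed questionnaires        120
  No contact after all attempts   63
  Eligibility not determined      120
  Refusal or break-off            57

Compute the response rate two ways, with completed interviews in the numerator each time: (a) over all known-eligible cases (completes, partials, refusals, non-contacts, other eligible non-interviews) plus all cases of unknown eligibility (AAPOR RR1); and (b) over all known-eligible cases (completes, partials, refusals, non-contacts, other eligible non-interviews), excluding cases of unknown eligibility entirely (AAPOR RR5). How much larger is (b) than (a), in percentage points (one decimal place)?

14.5

Numerator = 120
Denominator = 120 + 7 + 57 + 63 + 14 + 120 = 381
RR1 = 120 / 381 = 0.3150
Denominator = 120 + 7 + 57 + 63 + 14 = 261
RR5 = 120 / 261 = 0.4598
Difference = 45.98 − 31.50 = 14.48 percentage points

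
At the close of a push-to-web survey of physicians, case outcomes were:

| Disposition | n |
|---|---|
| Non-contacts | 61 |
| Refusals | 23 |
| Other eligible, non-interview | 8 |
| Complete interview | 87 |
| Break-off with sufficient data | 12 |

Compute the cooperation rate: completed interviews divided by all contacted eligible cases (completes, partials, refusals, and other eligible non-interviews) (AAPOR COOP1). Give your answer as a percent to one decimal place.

66.9%

Num: 87
Denominator: 87 + 12 + 23 + 8 = 130
COOP1 = 87 / 130 = 0.6692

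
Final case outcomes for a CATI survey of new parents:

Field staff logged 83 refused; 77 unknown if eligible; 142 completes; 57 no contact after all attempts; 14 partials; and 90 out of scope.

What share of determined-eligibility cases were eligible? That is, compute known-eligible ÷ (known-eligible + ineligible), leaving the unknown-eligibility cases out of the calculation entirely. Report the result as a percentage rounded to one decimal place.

76.7%

Known eligible: 142 + 14 + 83 + 57 = 296
e = 296 / (296 + 90) = 296 / 386 = 0.7668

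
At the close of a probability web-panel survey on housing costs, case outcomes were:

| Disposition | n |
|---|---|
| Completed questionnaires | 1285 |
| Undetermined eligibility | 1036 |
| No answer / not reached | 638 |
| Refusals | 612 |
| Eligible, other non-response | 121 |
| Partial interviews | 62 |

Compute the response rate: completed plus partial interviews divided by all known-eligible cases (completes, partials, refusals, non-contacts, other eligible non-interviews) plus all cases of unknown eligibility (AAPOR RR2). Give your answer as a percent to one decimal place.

35.9%

Numerator → 1285 + 62 = 1347
Denom → 1285 + 62 + 612 + 638 + 121 + 1036 = 3754
RR2 = 1347 / 3754 = 0.3588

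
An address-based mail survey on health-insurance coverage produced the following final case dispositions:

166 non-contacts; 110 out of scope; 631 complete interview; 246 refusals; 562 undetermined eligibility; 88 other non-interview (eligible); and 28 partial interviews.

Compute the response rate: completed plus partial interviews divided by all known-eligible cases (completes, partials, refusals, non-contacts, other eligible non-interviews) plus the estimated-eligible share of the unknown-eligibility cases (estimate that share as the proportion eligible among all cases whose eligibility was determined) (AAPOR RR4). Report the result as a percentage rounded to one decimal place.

Top = 631 + 28 = 659
Determined eligible = 631 + 28 + 246 + 166 + 88 = 1159
e = 1159 / (1159 + 110) = 1159 / 1269 = 0.9133
e × U = 0.9133 × 562 = 513.27
Denom = 1159 + 513.27 = 1672.27
RR4 = 659 / 1672.27 = 0.3941

39.4%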